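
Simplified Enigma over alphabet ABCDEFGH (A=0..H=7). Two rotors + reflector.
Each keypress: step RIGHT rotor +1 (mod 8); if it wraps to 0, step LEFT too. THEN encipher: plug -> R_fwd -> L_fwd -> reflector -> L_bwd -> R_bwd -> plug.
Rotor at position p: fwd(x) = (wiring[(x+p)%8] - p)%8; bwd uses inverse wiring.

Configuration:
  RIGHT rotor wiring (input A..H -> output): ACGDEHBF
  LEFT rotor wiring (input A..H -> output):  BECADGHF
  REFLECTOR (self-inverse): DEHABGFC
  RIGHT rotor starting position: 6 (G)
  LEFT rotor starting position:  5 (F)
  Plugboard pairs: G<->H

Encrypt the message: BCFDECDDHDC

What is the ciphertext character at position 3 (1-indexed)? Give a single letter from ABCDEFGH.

Char 1 ('B'): step: R->7, L=5; B->plug->B->R->B->L->C->refl->H->L'->E->R'->E->plug->E
Char 2 ('C'): step: R->0, L->6 (L advanced); C->plug->C->R->G->L->F->refl->G->L'->D->R'->D->plug->D
Char 3 ('F'): step: R->1, L=6; F->plug->F->R->A->L->B->refl->E->L'->E->R'->G->plug->H

H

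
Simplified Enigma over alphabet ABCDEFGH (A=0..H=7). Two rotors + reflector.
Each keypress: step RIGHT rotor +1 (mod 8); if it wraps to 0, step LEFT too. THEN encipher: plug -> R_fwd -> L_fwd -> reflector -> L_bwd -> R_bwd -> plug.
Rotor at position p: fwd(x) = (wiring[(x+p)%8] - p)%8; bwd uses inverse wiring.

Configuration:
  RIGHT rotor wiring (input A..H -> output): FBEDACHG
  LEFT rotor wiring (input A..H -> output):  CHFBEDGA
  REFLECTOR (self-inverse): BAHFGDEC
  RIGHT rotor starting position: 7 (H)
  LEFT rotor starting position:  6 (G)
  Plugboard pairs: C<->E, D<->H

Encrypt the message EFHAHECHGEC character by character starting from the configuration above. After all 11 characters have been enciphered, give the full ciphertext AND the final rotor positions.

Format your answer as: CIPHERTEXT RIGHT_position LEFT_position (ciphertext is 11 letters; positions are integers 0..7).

Answer: GBAFGAHFHGA 2 0

Derivation:
Char 1 ('E'): step: R->0, L->7 (L advanced); E->plug->C->R->E->L->C->refl->H->L'->H->R'->G->plug->G
Char 2 ('F'): step: R->1, L=7; F->plug->F->R->G->L->E->refl->G->L'->D->R'->B->plug->B
Char 3 ('H'): step: R->2, L=7; H->plug->D->R->A->L->B->refl->A->L'->C->R'->A->plug->A
Char 4 ('A'): step: R->3, L=7; A->plug->A->R->A->L->B->refl->A->L'->C->R'->F->plug->F
Char 5 ('H'): step: R->4, L=7; H->plug->D->R->C->L->A->refl->B->L'->A->R'->G->plug->G
Char 6 ('E'): step: R->5, L=7; E->plug->C->R->B->L->D->refl->F->L'->F->R'->A->plug->A
Char 7 ('C'): step: R->6, L=7; C->plug->E->R->G->L->E->refl->G->L'->D->R'->D->plug->H
Char 8 ('H'): step: R->7, L=7; H->plug->D->R->F->L->F->refl->D->L'->B->R'->F->plug->F
Char 9 ('G'): step: R->0, L->0 (L advanced); G->plug->G->R->H->L->A->refl->B->L'->D->R'->D->plug->H
Char 10 ('E'): step: R->1, L=0; E->plug->C->R->C->L->F->refl->D->L'->F->R'->G->plug->G
Char 11 ('C'): step: R->2, L=0; C->plug->E->R->F->L->D->refl->F->L'->C->R'->A->plug->A
Final: ciphertext=GBAFGAHFHGA, RIGHT=2, LEFT=0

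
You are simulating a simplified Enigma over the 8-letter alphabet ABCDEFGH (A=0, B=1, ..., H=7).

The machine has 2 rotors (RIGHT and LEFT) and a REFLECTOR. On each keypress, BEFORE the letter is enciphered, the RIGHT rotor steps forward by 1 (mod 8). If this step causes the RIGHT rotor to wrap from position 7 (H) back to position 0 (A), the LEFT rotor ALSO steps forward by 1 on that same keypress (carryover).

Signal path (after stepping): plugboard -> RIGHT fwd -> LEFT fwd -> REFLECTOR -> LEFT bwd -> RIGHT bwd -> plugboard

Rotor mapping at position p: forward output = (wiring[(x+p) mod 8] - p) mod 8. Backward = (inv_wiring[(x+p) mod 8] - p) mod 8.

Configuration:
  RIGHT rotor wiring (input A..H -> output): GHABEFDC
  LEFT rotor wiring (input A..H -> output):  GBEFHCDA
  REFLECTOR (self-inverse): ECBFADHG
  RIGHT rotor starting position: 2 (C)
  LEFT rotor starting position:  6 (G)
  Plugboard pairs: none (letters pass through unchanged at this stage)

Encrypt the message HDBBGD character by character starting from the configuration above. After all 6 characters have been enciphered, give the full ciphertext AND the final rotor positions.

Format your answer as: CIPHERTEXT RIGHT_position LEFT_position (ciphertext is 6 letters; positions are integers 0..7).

Char 1 ('H'): step: R->3, L=6; H->plug->H->R->F->L->H->refl->G->L'->E->R'->G->plug->G
Char 2 ('D'): step: R->4, L=6; D->plug->D->R->G->L->B->refl->C->L'->B->R'->B->plug->B
Char 3 ('B'): step: R->5, L=6; B->plug->B->R->G->L->B->refl->C->L'->B->R'->D->plug->D
Char 4 ('B'): step: R->6, L=6; B->plug->B->R->E->L->G->refl->H->L'->F->R'->A->plug->A
Char 5 ('G'): step: R->7, L=6; G->plug->G->R->G->L->B->refl->C->L'->B->R'->D->plug->D
Char 6 ('D'): step: R->0, L->7 (L advanced); D->plug->D->R->B->L->H->refl->G->L'->E->R'->E->plug->E
Final: ciphertext=GBDADE, RIGHT=0, LEFT=7

Answer: GBDADE 0 7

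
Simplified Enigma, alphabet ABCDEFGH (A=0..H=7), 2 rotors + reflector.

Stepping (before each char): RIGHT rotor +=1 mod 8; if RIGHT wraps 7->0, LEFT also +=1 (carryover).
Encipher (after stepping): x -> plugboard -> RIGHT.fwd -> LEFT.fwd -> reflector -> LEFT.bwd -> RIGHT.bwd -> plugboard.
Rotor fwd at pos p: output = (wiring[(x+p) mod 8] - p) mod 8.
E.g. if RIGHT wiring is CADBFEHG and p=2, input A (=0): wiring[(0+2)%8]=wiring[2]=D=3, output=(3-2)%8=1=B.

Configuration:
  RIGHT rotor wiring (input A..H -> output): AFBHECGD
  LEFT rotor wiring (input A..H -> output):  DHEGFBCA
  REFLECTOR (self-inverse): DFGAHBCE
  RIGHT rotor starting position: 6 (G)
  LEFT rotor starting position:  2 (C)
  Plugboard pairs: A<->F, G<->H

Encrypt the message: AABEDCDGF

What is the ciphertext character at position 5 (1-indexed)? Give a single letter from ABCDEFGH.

Char 1 ('A'): step: R->7, L=2; A->plug->F->R->F->L->G->refl->C->L'->A->R'->E->plug->E
Char 2 ('A'): step: R->0, L->3 (L advanced); A->plug->F->R->C->L->G->refl->C->L'->B->R'->C->plug->C
Char 3 ('B'): step: R->1, L=3; B->plug->B->R->A->L->D->refl->A->L'->F->R'->F->plug->A
Char 4 ('E'): step: R->2, L=3; E->plug->E->R->E->L->F->refl->B->L'->H->R'->A->plug->F
Char 5 ('D'): step: R->3, L=3; D->plug->D->R->D->L->H->refl->E->L'->G->R'->H->plug->G

G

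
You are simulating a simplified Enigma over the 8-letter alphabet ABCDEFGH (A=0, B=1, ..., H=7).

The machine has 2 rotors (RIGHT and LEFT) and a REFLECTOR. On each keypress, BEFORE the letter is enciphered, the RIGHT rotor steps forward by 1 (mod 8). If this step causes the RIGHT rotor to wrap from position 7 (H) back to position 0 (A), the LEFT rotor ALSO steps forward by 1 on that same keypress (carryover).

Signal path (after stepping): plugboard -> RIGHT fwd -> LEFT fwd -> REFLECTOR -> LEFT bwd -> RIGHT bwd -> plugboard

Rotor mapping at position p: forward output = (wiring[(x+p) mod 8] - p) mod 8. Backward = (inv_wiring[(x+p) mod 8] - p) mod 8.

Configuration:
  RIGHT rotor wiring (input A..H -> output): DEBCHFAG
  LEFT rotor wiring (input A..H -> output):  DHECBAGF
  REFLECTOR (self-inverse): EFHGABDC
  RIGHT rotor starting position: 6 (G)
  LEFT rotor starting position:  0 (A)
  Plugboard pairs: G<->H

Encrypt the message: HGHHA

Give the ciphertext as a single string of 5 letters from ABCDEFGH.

Char 1 ('H'): step: R->7, L=0; H->plug->G->R->G->L->G->refl->D->L'->A->R'->F->plug->F
Char 2 ('G'): step: R->0, L->1 (L advanced); G->plug->H->R->G->L->E->refl->A->L'->D->R'->A->plug->A
Char 3 ('H'): step: R->1, L=1; H->plug->G->R->F->L->F->refl->B->L'->C->R'->H->plug->G
Char 4 ('H'): step: R->2, L=1; H->plug->G->R->B->L->D->refl->G->L'->A->R'->B->plug->B
Char 5 ('A'): step: R->3, L=1; A->plug->A->R->H->L->C->refl->H->L'->E->R'->B->plug->B

Answer: FAGBB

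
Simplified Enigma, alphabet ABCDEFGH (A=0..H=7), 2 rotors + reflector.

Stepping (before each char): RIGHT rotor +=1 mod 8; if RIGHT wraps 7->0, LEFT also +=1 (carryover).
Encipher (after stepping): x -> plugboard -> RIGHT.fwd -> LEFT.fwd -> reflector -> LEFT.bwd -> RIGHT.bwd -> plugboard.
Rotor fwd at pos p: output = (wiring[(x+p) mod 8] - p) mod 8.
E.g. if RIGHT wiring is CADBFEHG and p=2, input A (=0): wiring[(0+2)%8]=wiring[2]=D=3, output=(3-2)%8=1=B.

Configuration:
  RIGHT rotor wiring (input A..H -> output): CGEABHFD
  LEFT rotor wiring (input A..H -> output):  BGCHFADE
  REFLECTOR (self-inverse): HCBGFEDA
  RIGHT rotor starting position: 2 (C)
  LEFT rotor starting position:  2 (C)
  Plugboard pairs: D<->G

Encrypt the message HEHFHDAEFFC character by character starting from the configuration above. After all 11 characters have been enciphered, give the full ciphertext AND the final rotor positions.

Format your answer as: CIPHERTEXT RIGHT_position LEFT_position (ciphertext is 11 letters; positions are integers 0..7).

Answer: FDGDDBECDDG 5 3

Derivation:
Char 1 ('H'): step: R->3, L=2; H->plug->H->R->B->L->F->refl->E->L'->H->R'->F->plug->F
Char 2 ('E'): step: R->4, L=2; E->plug->E->R->G->L->H->refl->A->L'->A->R'->G->plug->D
Char 3 ('H'): step: R->5, L=2; H->plug->H->R->E->L->B->refl->C->L'->F->R'->D->plug->G
Char 4 ('F'): step: R->6, L=2; F->plug->F->R->C->L->D->refl->G->L'->D->R'->G->plug->D
Char 5 ('H'): step: R->7, L=2; H->plug->H->R->G->L->H->refl->A->L'->A->R'->G->plug->D
Char 6 ('D'): step: R->0, L->3 (L advanced); D->plug->G->R->F->L->G->refl->D->L'->G->R'->B->plug->B
Char 7 ('A'): step: R->1, L=3; A->plug->A->R->F->L->G->refl->D->L'->G->R'->E->plug->E
Char 8 ('E'): step: R->2, L=3; E->plug->E->R->D->L->A->refl->H->L'->H->R'->C->plug->C
Char 9 ('F'): step: R->3, L=3; F->plug->F->R->H->L->H->refl->A->L'->D->R'->G->plug->D
Char 10 ('F'): step: R->4, L=3; F->plug->F->R->C->L->F->refl->E->L'->A->R'->G->plug->D
Char 11 ('C'): step: R->5, L=3; C->plug->C->R->G->L->D->refl->G->L'->F->R'->D->plug->G
Final: ciphertext=FDGDDBECDDG, RIGHT=5, LEFT=3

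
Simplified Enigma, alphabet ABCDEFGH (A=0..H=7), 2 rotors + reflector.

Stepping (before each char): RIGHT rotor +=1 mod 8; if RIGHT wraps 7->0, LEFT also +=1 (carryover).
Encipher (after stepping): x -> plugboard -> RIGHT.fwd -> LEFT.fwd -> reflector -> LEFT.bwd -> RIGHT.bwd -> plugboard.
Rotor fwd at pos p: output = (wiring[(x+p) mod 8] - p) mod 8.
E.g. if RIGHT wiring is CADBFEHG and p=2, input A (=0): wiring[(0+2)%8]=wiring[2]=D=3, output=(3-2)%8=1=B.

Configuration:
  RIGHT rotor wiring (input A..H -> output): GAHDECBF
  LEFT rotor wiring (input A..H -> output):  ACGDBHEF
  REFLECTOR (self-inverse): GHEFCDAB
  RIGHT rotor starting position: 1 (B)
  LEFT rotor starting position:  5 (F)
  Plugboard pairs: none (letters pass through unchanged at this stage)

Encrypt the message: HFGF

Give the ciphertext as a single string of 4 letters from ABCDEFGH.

Char 1 ('H'): step: R->2, L=5; H->plug->H->R->G->L->G->refl->A->L'->C->R'->C->plug->C
Char 2 ('F'): step: R->3, L=5; F->plug->F->R->D->L->D->refl->F->L'->E->R'->H->plug->H
Char 3 ('G'): step: R->4, L=5; G->plug->G->R->D->L->D->refl->F->L'->E->R'->F->plug->F
Char 4 ('F'): step: R->5, L=5; F->plug->F->R->C->L->A->refl->G->L'->G->R'->G->plug->G

Answer: CHFG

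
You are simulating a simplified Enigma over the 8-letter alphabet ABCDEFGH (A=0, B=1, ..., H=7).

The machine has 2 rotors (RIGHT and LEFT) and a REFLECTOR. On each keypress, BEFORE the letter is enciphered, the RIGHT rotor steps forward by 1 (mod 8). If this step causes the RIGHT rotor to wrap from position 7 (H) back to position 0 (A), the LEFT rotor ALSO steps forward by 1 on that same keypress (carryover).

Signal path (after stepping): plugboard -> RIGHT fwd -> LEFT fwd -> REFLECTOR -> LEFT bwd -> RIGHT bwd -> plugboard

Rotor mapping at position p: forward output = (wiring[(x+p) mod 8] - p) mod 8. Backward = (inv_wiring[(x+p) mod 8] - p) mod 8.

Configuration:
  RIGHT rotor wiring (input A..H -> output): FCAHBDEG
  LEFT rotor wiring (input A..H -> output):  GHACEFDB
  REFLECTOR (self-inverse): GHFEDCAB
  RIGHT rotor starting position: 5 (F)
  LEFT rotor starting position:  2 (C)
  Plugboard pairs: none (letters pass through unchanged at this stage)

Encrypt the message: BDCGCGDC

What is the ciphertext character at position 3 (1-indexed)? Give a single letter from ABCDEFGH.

Char 1 ('B'): step: R->6, L=2; B->plug->B->R->A->L->G->refl->A->L'->B->R'->F->plug->F
Char 2 ('D'): step: R->7, L=2; D->plug->D->R->B->L->A->refl->G->L'->A->R'->E->plug->E
Char 3 ('C'): step: R->0, L->3 (L advanced); C->plug->C->R->A->L->H->refl->B->L'->B->R'->E->plug->E

E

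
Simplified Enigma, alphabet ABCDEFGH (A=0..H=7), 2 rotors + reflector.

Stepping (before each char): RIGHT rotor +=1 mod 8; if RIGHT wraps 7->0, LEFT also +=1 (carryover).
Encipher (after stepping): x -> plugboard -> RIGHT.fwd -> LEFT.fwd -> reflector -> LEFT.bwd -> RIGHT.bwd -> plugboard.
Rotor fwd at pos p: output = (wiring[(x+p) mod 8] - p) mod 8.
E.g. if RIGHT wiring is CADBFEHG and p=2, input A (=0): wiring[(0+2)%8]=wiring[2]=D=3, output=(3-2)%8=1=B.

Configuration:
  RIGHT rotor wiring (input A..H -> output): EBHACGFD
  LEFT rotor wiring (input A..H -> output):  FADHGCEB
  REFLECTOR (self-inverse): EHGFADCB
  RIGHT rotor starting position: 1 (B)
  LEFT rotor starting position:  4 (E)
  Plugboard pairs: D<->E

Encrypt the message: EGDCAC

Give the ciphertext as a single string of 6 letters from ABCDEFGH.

Answer: BHCDEB

Derivation:
Char 1 ('E'): step: R->2, L=4; E->plug->D->R->E->L->B->refl->H->L'->G->R'->B->plug->B
Char 2 ('G'): step: R->3, L=4; G->plug->G->R->G->L->H->refl->B->L'->E->R'->H->plug->H
Char 3 ('D'): step: R->4, L=4; D->plug->E->R->A->L->C->refl->G->L'->B->R'->C->plug->C
Char 4 ('C'): step: R->5, L=4; C->plug->C->R->G->L->H->refl->B->L'->E->R'->E->plug->D
Char 5 ('A'): step: R->6, L=4; A->plug->A->R->H->L->D->refl->F->L'->D->R'->D->plug->E
Char 6 ('C'): step: R->7, L=4; C->plug->C->R->C->L->A->refl->E->L'->F->R'->B->plug->B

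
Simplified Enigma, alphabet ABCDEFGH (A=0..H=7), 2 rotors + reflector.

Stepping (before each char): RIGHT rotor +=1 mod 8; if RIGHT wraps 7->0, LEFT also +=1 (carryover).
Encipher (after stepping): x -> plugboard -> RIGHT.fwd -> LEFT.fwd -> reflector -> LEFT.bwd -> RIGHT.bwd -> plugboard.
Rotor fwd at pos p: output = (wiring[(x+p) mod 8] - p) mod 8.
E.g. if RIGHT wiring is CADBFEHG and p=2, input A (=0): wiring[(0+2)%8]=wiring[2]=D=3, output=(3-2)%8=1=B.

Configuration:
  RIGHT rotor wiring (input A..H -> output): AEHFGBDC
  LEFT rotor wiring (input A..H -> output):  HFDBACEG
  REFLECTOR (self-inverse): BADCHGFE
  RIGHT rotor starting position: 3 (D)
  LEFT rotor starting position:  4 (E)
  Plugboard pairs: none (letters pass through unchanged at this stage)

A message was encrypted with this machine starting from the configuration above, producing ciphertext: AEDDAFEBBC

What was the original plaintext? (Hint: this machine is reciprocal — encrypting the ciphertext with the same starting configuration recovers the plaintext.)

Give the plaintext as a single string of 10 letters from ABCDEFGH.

Char 1 ('A'): step: R->4, L=4; A->plug->A->R->C->L->A->refl->B->L'->F->R'->B->plug->B
Char 2 ('E'): step: R->5, L=4; E->plug->E->R->H->L->F->refl->G->L'->B->R'->H->plug->H
Char 3 ('D'): step: R->6, L=4; D->plug->D->R->G->L->H->refl->E->L'->A->R'->G->plug->G
Char 4 ('D'): step: R->7, L=4; D->plug->D->R->A->L->E->refl->H->L'->G->R'->E->plug->E
Char 5 ('A'): step: R->0, L->5 (L advanced); A->plug->A->R->A->L->F->refl->G->L'->F->R'->D->plug->D
Char 6 ('F'): step: R->1, L=5; F->plug->F->R->C->L->B->refl->A->L'->E->R'->C->plug->C
Char 7 ('E'): step: R->2, L=5; E->plug->E->R->B->L->H->refl->E->L'->G->R'->G->plug->G
Char 8 ('B'): step: R->3, L=5; B->plug->B->R->D->L->C->refl->D->L'->H->R'->E->plug->E
Char 9 ('B'): step: R->4, L=5; B->plug->B->R->F->L->G->refl->F->L'->A->R'->F->plug->F
Char 10 ('C'): step: R->5, L=5; C->plug->C->R->F->L->G->refl->F->L'->A->R'->G->plug->G

Answer: BHGEDCGEFG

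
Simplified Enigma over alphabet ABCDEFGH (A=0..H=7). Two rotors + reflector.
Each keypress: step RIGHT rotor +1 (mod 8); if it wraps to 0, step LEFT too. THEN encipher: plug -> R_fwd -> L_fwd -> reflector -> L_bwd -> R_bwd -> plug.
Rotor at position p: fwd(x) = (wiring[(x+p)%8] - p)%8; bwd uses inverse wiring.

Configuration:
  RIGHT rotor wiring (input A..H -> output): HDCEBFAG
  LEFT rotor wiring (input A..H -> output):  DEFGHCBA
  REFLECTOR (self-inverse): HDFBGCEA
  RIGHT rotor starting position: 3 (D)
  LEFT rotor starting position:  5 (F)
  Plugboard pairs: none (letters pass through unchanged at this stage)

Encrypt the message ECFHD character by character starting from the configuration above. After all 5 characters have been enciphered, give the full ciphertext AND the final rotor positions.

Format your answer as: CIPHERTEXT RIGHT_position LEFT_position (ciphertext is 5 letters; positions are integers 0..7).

Char 1 ('E'): step: R->4, L=5; E->plug->E->R->D->L->G->refl->E->L'->B->R'->B->plug->B
Char 2 ('C'): step: R->5, L=5; C->plug->C->R->B->L->E->refl->G->L'->D->R'->B->plug->B
Char 3 ('F'): step: R->6, L=5; F->plug->F->R->G->L->B->refl->D->L'->C->R'->A->plug->A
Char 4 ('H'): step: R->7, L=5; H->plug->H->R->B->L->E->refl->G->L'->D->R'->D->plug->D
Char 5 ('D'): step: R->0, L->6 (L advanced); D->plug->D->R->E->L->H->refl->A->L'->F->R'->F->plug->F
Final: ciphertext=BBADF, RIGHT=0, LEFT=6

Answer: BBADF 0 6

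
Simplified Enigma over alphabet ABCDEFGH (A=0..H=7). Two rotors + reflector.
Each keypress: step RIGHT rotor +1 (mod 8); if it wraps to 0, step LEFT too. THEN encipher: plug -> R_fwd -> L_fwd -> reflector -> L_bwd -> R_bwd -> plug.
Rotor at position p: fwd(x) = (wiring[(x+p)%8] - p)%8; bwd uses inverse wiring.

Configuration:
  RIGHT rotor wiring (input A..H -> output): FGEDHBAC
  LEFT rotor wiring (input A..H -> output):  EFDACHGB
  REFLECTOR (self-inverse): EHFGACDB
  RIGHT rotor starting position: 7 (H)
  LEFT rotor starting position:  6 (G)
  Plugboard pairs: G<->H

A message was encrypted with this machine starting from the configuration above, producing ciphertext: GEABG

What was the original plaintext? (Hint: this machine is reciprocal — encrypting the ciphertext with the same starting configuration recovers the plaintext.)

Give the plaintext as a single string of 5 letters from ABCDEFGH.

Answer: AHCEC

Derivation:
Char 1 ('G'): step: R->0, L->7 (L advanced); G->plug->H->R->C->L->G->refl->D->L'->F->R'->A->plug->A
Char 2 ('E'): step: R->1, L=7; E->plug->E->R->A->L->C->refl->F->L'->B->R'->G->plug->H
Char 3 ('A'): step: R->2, L=7; A->plug->A->R->C->L->G->refl->D->L'->F->R'->C->plug->C
Char 4 ('B'): step: R->3, L=7; B->plug->B->R->E->L->B->refl->H->L'->H->R'->E->plug->E
Char 5 ('G'): step: R->4, L=7; G->plug->H->R->H->L->H->refl->B->L'->E->R'->C->plug->C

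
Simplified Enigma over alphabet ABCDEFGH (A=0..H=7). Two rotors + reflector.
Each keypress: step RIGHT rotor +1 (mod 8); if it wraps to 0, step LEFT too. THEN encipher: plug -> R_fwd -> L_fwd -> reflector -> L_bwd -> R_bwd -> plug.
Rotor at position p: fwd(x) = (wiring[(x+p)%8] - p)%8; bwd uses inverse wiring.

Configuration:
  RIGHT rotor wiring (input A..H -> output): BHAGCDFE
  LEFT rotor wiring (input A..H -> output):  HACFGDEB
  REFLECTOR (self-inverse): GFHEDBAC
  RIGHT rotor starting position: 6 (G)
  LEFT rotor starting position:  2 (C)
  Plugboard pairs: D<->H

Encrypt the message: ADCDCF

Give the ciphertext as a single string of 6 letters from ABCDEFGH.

Answer: GEHHBA

Derivation:
Char 1 ('A'): step: R->7, L=2; A->plug->A->R->F->L->H->refl->C->L'->E->R'->G->plug->G
Char 2 ('D'): step: R->0, L->3 (L advanced); D->plug->H->R->E->L->G->refl->A->L'->C->R'->E->plug->E
Char 3 ('C'): step: R->1, L=3; C->plug->C->R->F->L->E->refl->D->L'->B->R'->D->plug->H
Char 4 ('D'): step: R->2, L=3; D->plug->H->R->F->L->E->refl->D->L'->B->R'->D->plug->H
Char 5 ('C'): step: R->3, L=3; C->plug->C->R->A->L->C->refl->H->L'->H->R'->B->plug->B
Char 6 ('F'): step: R->4, L=3; F->plug->F->R->D->L->B->refl->F->L'->G->R'->A->plug->A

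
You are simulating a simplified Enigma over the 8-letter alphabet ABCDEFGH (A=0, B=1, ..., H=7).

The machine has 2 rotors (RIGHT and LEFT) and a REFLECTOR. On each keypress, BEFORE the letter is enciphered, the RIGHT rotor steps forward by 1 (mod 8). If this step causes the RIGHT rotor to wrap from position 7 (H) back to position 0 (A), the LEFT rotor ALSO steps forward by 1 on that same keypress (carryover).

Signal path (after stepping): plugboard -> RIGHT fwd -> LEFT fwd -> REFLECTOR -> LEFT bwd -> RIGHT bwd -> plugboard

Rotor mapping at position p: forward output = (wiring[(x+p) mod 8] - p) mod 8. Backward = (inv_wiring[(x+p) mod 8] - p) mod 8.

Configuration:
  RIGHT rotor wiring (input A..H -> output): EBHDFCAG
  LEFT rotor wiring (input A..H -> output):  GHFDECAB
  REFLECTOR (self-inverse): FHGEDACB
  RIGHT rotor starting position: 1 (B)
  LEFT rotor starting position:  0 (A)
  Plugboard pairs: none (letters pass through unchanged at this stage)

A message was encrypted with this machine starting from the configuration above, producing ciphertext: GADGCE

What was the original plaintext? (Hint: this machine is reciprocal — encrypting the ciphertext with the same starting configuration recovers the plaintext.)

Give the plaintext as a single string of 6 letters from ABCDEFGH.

Answer: EDBFAG

Derivation:
Char 1 ('G'): step: R->2, L=0; G->plug->G->R->C->L->F->refl->A->L'->G->R'->E->plug->E
Char 2 ('A'): step: R->3, L=0; A->plug->A->R->A->L->G->refl->C->L'->F->R'->D->plug->D
Char 3 ('D'): step: R->4, L=0; D->plug->D->R->C->L->F->refl->A->L'->G->R'->B->plug->B
Char 4 ('G'): step: R->5, L=0; G->plug->G->R->G->L->A->refl->F->L'->C->R'->F->plug->F
Char 5 ('C'): step: R->6, L=0; C->plug->C->R->G->L->A->refl->F->L'->C->R'->A->plug->A
Char 6 ('E'): step: R->7, L=0; E->plug->E->R->E->L->E->refl->D->L'->D->R'->G->plug->G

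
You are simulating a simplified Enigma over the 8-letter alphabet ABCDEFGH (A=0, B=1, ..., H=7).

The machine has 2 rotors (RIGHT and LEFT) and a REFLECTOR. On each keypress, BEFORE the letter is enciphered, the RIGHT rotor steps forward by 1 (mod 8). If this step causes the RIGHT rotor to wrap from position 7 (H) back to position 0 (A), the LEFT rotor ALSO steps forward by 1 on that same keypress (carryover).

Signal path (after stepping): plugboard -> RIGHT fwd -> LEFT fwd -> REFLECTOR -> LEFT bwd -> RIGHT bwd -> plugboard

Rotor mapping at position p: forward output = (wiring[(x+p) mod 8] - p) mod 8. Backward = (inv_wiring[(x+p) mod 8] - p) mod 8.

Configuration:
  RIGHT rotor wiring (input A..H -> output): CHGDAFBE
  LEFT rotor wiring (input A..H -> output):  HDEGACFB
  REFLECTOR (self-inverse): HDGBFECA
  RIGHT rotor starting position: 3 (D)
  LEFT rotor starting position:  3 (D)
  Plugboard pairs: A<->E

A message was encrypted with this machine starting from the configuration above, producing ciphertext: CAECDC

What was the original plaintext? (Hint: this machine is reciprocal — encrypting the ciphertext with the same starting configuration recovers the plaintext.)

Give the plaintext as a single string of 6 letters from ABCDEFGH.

Answer: BGCDAA

Derivation:
Char 1 ('C'): step: R->4, L=3; C->plug->C->R->F->L->E->refl->F->L'->B->R'->B->plug->B
Char 2 ('A'): step: R->5, L=3; A->plug->E->R->C->L->H->refl->A->L'->G->R'->G->plug->G
Char 3 ('E'): step: R->6, L=3; E->plug->A->R->D->L->C->refl->G->L'->E->R'->C->plug->C
Char 4 ('C'): step: R->7, L=3; C->plug->C->R->A->L->D->refl->B->L'->H->R'->D->plug->D
Char 5 ('D'): step: R->0, L->4 (L advanced); D->plug->D->R->D->L->F->refl->E->L'->A->R'->E->plug->A
Char 6 ('C'): step: R->1, L=4; C->plug->C->R->C->L->B->refl->D->L'->E->R'->E->plug->A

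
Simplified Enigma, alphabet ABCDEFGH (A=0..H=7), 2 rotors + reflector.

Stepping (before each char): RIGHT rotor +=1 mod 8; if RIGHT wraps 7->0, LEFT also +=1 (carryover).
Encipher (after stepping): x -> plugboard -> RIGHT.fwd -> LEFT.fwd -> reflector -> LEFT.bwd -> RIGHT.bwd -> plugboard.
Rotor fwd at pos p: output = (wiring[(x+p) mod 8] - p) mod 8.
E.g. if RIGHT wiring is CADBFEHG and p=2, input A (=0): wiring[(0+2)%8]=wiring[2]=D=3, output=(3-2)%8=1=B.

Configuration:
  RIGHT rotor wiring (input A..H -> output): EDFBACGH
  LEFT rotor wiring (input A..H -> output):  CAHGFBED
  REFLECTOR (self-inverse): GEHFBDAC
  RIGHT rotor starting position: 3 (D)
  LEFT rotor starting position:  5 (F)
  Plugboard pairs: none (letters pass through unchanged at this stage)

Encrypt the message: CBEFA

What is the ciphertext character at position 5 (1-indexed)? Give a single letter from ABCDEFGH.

Char 1 ('C'): step: R->4, L=5; C->plug->C->R->C->L->G->refl->A->L'->H->R'->F->plug->F
Char 2 ('B'): step: R->5, L=5; B->plug->B->R->B->L->H->refl->C->L'->F->R'->A->plug->A
Char 3 ('E'): step: R->6, L=5; E->plug->E->R->H->L->A->refl->G->L'->C->R'->G->plug->G
Char 4 ('F'): step: R->7, L=5; F->plug->F->R->B->L->H->refl->C->L'->F->R'->B->plug->B
Char 5 ('A'): step: R->0, L->6 (L advanced); A->plug->A->R->E->L->B->refl->E->L'->C->R'->F->plug->F

F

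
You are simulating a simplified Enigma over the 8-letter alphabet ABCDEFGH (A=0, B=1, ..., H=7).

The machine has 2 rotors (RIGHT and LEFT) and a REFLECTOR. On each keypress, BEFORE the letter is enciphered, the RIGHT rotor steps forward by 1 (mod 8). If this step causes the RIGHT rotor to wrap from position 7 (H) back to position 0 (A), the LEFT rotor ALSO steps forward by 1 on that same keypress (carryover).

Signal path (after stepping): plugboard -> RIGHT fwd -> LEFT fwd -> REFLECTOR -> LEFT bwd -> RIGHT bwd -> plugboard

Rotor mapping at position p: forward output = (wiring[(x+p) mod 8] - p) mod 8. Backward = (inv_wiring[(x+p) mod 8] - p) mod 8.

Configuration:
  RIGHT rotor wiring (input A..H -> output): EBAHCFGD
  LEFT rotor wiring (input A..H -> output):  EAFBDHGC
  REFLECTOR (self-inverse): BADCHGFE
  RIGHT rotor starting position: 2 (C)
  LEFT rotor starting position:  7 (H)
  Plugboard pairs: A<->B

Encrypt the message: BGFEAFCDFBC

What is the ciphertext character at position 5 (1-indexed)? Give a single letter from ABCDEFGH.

Char 1 ('B'): step: R->3, L=7; B->plug->A->R->E->L->C->refl->D->L'->A->R'->E->plug->E
Char 2 ('G'): step: R->4, L=7; G->plug->G->R->E->L->C->refl->D->L'->A->R'->E->plug->E
Char 3 ('F'): step: R->5, L=7; F->plug->F->R->D->L->G->refl->F->L'->B->R'->B->plug->A
Char 4 ('E'): step: R->6, L=7; E->plug->E->R->C->L->B->refl->A->L'->G->R'->C->plug->C
Char 5 ('A'): step: R->7, L=7; A->plug->B->R->F->L->E->refl->H->L'->H->R'->H->plug->H

H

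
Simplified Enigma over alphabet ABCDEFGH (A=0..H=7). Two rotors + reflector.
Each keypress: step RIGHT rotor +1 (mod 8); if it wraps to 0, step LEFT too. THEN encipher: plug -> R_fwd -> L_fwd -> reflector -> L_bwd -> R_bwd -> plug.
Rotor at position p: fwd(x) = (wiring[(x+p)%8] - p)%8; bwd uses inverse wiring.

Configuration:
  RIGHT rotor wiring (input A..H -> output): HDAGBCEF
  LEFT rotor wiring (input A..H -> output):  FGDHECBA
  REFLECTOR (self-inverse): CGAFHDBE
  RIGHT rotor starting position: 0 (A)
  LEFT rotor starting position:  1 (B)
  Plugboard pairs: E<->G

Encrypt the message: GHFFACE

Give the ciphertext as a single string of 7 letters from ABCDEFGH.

Answer: CEGBEDB

Derivation:
Char 1 ('G'): step: R->1, L=1; G->plug->E->R->B->L->C->refl->A->L'->F->R'->C->plug->C
Char 2 ('H'): step: R->2, L=1; H->plug->H->R->B->L->C->refl->A->L'->F->R'->G->plug->E
Char 3 ('F'): step: R->3, L=1; F->plug->F->R->E->L->B->refl->G->L'->C->R'->E->plug->G
Char 4 ('F'): step: R->4, L=1; F->plug->F->R->H->L->E->refl->H->L'->G->R'->B->plug->B
Char 5 ('A'): step: R->5, L=1; A->plug->A->R->F->L->A->refl->C->L'->B->R'->G->plug->E
Char 6 ('C'): step: R->6, L=1; C->plug->C->R->B->L->C->refl->A->L'->F->R'->D->plug->D
Char 7 ('E'): step: R->7, L=1; E->plug->G->R->D->L->D->refl->F->L'->A->R'->B->plug->B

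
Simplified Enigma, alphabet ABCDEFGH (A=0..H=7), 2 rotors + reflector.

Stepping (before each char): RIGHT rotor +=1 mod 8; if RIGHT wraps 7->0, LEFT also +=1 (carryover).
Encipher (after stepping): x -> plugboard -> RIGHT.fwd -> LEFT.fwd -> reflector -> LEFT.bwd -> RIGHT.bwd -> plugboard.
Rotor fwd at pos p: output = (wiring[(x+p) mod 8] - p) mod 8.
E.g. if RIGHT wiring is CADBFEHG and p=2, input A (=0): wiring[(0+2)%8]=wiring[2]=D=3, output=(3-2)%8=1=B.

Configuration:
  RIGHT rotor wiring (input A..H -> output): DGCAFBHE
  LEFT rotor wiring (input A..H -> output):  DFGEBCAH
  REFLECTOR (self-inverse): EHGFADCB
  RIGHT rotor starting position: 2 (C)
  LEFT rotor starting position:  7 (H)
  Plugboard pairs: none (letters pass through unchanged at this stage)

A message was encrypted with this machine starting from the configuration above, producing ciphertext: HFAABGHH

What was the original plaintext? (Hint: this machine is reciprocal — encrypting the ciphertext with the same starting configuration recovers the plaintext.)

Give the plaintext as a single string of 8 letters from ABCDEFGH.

Char 1 ('H'): step: R->3, L=7; H->plug->H->R->H->L->B->refl->H->L'->D->R'->G->plug->G
Char 2 ('F'): step: R->4, L=7; F->plug->F->R->C->L->G->refl->C->L'->F->R'->B->plug->B
Char 3 ('A'): step: R->5, L=7; A->plug->A->R->E->L->F->refl->D->L'->G->R'->D->plug->D
Char 4 ('A'): step: R->6, L=7; A->plug->A->R->B->L->E->refl->A->L'->A->R'->D->plug->D
Char 5 ('B'): step: R->7, L=7; B->plug->B->R->E->L->F->refl->D->L'->G->R'->F->plug->F
Char 6 ('G'): step: R->0, L->0 (L advanced); G->plug->G->R->H->L->H->refl->B->L'->E->R'->H->plug->H
Char 7 ('H'): step: R->1, L=0; H->plug->H->R->C->L->G->refl->C->L'->F->R'->A->plug->A
Char 8 ('H'): step: R->2, L=0; H->plug->H->R->E->L->B->refl->H->L'->H->R'->D->plug->D

Answer: GBDDFHAD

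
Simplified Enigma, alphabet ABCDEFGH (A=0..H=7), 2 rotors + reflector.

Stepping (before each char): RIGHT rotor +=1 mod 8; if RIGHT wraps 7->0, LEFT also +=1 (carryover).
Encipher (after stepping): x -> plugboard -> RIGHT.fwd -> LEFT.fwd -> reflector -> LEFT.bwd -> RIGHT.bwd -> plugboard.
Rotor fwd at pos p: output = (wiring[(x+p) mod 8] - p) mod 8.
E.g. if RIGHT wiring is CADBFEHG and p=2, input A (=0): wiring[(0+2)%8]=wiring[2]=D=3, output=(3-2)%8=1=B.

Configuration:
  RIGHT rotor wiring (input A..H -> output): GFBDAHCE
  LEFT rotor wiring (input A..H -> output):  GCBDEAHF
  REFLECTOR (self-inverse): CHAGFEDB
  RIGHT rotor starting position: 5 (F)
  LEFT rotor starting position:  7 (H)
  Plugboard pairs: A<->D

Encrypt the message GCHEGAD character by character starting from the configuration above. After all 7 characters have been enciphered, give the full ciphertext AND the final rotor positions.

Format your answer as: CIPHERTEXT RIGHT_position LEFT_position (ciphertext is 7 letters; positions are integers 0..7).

Answer: CFFCDCH 4 0

Derivation:
Char 1 ('G'): step: R->6, L=7; G->plug->G->R->C->L->D->refl->G->L'->A->R'->C->plug->C
Char 2 ('C'): step: R->7, L=7; C->plug->C->R->G->L->B->refl->H->L'->B->R'->F->plug->F
Char 3 ('H'): step: R->0, L->0 (L advanced); H->plug->H->R->E->L->E->refl->F->L'->H->R'->F->plug->F
Char 4 ('E'): step: R->1, L=0; E->plug->E->R->G->L->H->refl->B->L'->C->R'->C->plug->C
Char 5 ('G'): step: R->2, L=0; G->plug->G->R->E->L->E->refl->F->L'->H->R'->A->plug->D
Char 6 ('A'): step: R->3, L=0; A->plug->D->R->H->L->F->refl->E->L'->E->R'->C->plug->C
Char 7 ('D'): step: R->4, L=0; D->plug->A->R->E->L->E->refl->F->L'->H->R'->H->plug->H
Final: ciphertext=CFFCDCH, RIGHT=4, LEFT=0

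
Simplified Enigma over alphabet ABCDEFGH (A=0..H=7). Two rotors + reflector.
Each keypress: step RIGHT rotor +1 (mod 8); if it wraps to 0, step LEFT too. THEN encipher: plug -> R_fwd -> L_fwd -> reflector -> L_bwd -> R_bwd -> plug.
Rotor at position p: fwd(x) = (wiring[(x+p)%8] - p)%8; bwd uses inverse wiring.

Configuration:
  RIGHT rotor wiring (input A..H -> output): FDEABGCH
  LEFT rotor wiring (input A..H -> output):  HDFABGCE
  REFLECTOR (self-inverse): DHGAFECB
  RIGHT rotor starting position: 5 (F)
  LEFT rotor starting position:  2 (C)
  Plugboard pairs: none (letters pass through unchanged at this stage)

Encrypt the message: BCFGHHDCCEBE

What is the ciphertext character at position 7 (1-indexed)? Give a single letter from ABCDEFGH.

Char 1 ('B'): step: R->6, L=2; B->plug->B->R->B->L->G->refl->C->L'->F->R'->D->plug->D
Char 2 ('C'): step: R->7, L=2; C->plug->C->R->E->L->A->refl->D->L'->A->R'->A->plug->A
Char 3 ('F'): step: R->0, L->3 (L advanced); F->plug->F->R->G->L->A->refl->D->L'->C->R'->G->plug->G
Char 4 ('G'): step: R->1, L=3; G->plug->G->R->G->L->A->refl->D->L'->C->R'->A->plug->A
Char 5 ('H'): step: R->2, L=3; H->plug->H->R->B->L->G->refl->C->L'->H->R'->C->plug->C
Char 6 ('H'): step: R->3, L=3; H->plug->H->R->B->L->G->refl->C->L'->H->R'->D->plug->D
Char 7 ('D'): step: R->4, L=3; D->plug->D->R->D->L->H->refl->B->L'->E->R'->H->plug->H

H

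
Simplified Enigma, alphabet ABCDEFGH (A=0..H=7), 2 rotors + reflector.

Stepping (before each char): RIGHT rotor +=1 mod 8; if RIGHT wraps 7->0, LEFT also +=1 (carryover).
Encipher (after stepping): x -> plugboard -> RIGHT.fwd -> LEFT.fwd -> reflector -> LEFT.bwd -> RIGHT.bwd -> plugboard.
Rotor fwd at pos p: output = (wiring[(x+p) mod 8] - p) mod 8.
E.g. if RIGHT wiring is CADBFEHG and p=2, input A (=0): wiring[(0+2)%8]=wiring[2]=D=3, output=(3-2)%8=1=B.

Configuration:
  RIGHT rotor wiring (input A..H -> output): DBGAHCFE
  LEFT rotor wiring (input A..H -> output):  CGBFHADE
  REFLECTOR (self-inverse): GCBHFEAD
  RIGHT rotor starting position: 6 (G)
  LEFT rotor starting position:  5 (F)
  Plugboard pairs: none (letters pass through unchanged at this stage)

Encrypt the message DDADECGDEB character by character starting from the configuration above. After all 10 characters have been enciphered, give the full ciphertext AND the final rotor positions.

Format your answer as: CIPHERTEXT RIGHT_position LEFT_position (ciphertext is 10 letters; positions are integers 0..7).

Char 1 ('D'): step: R->7, L=5; D->plug->D->R->H->L->C->refl->B->L'->E->R'->B->plug->B
Char 2 ('D'): step: R->0, L->6 (L advanced); D->plug->D->R->A->L->F->refl->E->L'->C->R'->F->plug->F
Char 3 ('A'): step: R->1, L=6; A->plug->A->R->A->L->F->refl->E->L'->C->R'->H->plug->H
Char 4 ('D'): step: R->2, L=6; D->plug->D->R->A->L->F->refl->E->L'->C->R'->F->plug->F
Char 5 ('E'): step: R->3, L=6; E->plug->E->R->B->L->G->refl->A->L'->D->R'->H->plug->H
Char 6 ('C'): step: R->4, L=6; C->plug->C->R->B->L->G->refl->A->L'->D->R'->A->plug->A
Char 7 ('G'): step: R->5, L=6; G->plug->G->R->D->L->A->refl->G->L'->B->R'->F->plug->F
Char 8 ('D'): step: R->6, L=6; D->plug->D->R->D->L->A->refl->G->L'->B->R'->G->plug->G
Char 9 ('E'): step: R->7, L=6; E->plug->E->R->B->L->G->refl->A->L'->D->R'->G->plug->G
Char 10 ('B'): step: R->0, L->7 (L advanced); B->plug->B->R->B->L->D->refl->H->L'->C->R'->F->plug->F
Final: ciphertext=BFHFHAFGGF, RIGHT=0, LEFT=7

Answer: BFHFHAFGGF 0 7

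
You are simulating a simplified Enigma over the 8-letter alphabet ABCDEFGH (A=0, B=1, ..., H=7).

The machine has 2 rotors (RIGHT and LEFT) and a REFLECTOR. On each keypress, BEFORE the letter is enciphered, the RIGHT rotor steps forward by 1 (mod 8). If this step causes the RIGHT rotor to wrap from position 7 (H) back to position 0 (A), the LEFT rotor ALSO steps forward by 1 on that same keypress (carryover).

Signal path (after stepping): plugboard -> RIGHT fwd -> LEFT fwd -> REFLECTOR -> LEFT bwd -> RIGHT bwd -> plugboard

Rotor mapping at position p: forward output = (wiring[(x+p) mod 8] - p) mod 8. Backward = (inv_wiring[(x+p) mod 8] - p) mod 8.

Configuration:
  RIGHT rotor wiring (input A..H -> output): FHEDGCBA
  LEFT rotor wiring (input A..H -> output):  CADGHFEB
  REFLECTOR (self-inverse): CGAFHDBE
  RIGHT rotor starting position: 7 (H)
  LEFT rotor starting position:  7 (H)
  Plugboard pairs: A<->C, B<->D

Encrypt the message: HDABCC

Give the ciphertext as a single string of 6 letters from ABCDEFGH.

Char 1 ('H'): step: R->0, L->0 (L advanced); H->plug->H->R->A->L->C->refl->A->L'->B->R'->G->plug->G
Char 2 ('D'): step: R->1, L=0; D->plug->B->R->D->L->G->refl->B->L'->H->R'->G->plug->G
Char 3 ('A'): step: R->2, L=0; A->plug->C->R->E->L->H->refl->E->L'->G->R'->F->plug->F
Char 4 ('B'): step: R->3, L=0; B->plug->D->R->G->L->E->refl->H->L'->E->R'->G->plug->G
Char 5 ('C'): step: R->4, L=0; C->plug->A->R->C->L->D->refl->F->L'->F->R'->C->plug->A
Char 6 ('C'): step: R->5, L=0; C->plug->A->R->F->L->F->refl->D->L'->C->R'->E->plug->E

Answer: GGFGAE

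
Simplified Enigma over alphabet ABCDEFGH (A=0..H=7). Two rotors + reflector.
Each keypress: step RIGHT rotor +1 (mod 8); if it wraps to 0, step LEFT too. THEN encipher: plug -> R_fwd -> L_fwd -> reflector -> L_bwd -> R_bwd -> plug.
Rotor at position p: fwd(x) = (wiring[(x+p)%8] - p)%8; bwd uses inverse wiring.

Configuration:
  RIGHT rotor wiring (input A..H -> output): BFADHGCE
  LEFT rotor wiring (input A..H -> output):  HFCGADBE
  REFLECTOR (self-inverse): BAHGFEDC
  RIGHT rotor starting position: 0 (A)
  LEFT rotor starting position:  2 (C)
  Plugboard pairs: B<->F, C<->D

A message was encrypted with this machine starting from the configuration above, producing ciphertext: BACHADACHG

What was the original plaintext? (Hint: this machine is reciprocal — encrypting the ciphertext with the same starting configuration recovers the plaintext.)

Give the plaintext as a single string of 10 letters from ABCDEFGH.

Char 1 ('B'): step: R->1, L=2; B->plug->F->R->B->L->E->refl->F->L'->G->R'->D->plug->C
Char 2 ('A'): step: R->2, L=2; A->plug->A->R->G->L->F->refl->E->L'->B->R'->B->plug->F
Char 3 ('C'): step: R->3, L=2; C->plug->D->R->H->L->D->refl->G->L'->C->R'->G->plug->G
Char 4 ('H'): step: R->4, L=2; H->plug->H->R->H->L->D->refl->G->L'->C->R'->B->plug->F
Char 5 ('A'): step: R->5, L=2; A->plug->A->R->B->L->E->refl->F->L'->G->R'->G->plug->G
Char 6 ('D'): step: R->6, L=2; D->plug->C->R->D->L->B->refl->A->L'->A->R'->H->plug->H
Char 7 ('A'): step: R->7, L=2; A->plug->A->R->F->L->C->refl->H->L'->E->R'->E->plug->E
Char 8 ('C'): step: R->0, L->3 (L advanced); C->plug->D->R->D->L->G->refl->D->L'->A->R'->C->plug->D
Char 9 ('H'): step: R->1, L=3; H->plug->H->R->A->L->D->refl->G->L'->D->R'->G->plug->G
Char 10 ('G'): step: R->2, L=3; G->plug->G->R->H->L->H->refl->C->L'->G->R'->A->plug->A

Answer: CFGFGHEDGA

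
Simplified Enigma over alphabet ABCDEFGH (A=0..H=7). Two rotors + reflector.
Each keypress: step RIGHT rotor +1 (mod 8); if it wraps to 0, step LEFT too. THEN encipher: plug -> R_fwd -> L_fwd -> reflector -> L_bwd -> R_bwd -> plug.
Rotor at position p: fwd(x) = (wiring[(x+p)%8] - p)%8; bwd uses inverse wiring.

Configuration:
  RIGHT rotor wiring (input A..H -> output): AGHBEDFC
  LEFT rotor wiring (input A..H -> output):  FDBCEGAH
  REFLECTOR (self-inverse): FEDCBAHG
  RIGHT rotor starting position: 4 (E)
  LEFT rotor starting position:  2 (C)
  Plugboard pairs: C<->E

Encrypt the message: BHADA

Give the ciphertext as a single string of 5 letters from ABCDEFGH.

Answer: GCECC

Derivation:
Char 1 ('B'): step: R->5, L=2; B->plug->B->R->A->L->H->refl->G->L'->E->R'->G->plug->G
Char 2 ('H'): step: R->6, L=2; H->plug->H->R->F->L->F->refl->A->L'->B->R'->E->plug->C
Char 3 ('A'): step: R->7, L=2; A->plug->A->R->D->L->E->refl->B->L'->H->R'->C->plug->E
Char 4 ('D'): step: R->0, L->3 (L advanced); D->plug->D->R->B->L->B->refl->E->L'->E->R'->E->plug->C
Char 5 ('A'): step: R->1, L=3; A->plug->A->R->F->L->C->refl->D->L'->C->R'->E->plug->C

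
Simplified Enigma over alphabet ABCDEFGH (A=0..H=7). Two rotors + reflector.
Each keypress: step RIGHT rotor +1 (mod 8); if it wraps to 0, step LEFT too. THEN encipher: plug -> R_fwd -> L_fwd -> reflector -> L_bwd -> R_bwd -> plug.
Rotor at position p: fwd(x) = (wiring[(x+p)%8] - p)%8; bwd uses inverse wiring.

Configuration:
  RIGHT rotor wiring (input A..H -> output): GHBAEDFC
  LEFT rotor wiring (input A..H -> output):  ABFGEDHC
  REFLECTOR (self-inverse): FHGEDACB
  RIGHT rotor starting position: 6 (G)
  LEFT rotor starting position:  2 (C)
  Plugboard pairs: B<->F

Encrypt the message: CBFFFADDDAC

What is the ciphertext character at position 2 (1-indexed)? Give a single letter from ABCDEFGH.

Char 1 ('C'): step: R->7, L=2; C->plug->C->R->A->L->D->refl->E->L'->B->R'->E->plug->E
Char 2 ('B'): step: R->0, L->3 (L advanced); B->plug->F->R->D->L->E->refl->D->L'->A->R'->D->plug->D

D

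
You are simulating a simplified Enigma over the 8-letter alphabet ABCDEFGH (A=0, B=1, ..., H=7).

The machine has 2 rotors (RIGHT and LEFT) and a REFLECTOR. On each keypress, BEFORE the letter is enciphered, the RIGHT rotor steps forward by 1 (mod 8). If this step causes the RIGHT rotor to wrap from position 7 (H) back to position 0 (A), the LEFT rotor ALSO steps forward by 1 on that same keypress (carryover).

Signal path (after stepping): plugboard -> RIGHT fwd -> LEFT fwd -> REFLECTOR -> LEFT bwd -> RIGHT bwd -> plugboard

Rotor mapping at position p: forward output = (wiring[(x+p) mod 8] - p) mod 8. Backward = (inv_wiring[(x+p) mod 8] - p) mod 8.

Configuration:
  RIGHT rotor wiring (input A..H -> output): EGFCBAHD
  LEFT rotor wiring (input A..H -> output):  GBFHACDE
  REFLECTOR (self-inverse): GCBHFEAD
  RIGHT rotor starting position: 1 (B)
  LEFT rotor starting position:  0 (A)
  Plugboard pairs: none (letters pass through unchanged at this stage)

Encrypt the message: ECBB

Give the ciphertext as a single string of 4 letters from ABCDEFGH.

Char 1 ('E'): step: R->2, L=0; E->plug->E->R->F->L->C->refl->B->L'->B->R'->F->plug->F
Char 2 ('C'): step: R->3, L=0; C->plug->C->R->F->L->C->refl->B->L'->B->R'->F->plug->F
Char 3 ('B'): step: R->4, L=0; B->plug->B->R->E->L->A->refl->G->L'->A->R'->E->plug->E
Char 4 ('B'): step: R->5, L=0; B->plug->B->R->C->L->F->refl->E->L'->H->R'->D->plug->D

Answer: FFED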